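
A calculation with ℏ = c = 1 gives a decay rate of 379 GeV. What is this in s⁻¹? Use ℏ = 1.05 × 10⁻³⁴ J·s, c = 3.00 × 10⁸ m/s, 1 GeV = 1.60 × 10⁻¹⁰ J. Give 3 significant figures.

A rate is [E]/ℏ; divide by ℏ.
1 GeV → 1/ℏ × (1 GeV in J) = 1.52 × 10²⁴ s⁻¹.
Result: 379 × 1.52 × 10²⁴ = 5.78 × 10²⁶ s⁻¹.

5.78 × 10²⁶ s⁻¹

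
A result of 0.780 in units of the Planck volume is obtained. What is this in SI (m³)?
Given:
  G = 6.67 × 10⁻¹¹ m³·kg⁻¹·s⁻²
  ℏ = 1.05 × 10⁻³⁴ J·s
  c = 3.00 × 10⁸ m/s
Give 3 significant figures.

One Planck volume: V_P = (ℏG/c³)^(3/2) = 4.18 × 10⁻¹⁰⁵ m³.
0.780 × 4.18 × 10⁻¹⁰⁵ m³ = 3.26 × 10⁻¹⁰⁵ m³

3.26 × 10⁻¹⁰⁵ m³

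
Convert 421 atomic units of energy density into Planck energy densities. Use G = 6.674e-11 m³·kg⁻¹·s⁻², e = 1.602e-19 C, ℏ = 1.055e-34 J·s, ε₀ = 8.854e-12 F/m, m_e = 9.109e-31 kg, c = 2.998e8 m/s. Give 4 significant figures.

atomic unit of energy density: u_au = E_h/a₀³ = m_e⁴e¹⁰/((4πε₀)⁵ℏ⁸) = 2.929e13 J/m³
Planck energy density: u_P = c⁷/(ℏG²) = 4.632e113 J/m³
421 × 2.929e13 / 4.632e113 = 2.662e-98

2.662e-98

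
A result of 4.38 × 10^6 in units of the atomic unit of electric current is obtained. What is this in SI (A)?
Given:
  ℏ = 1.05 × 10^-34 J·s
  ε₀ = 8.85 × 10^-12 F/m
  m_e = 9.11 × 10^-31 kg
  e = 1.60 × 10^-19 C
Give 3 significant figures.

One atomic unit of electric current: I_au = e E_h/ℏ = m_e e⁵/((4πε₀)²ℏ³) = 6.67 × 10^-3 A.
4.38 × 10^6 × 6.67 × 10^-3 A = 2.92 × 10^4 A

2.92 × 10^4 A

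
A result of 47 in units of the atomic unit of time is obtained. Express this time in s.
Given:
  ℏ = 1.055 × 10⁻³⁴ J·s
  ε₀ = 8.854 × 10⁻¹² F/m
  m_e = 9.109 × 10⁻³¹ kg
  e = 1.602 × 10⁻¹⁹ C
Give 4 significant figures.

1.139 × 10⁻¹⁵ s

One atomic unit of time: τ_au = (4πε₀)²ℏ³/(m_e e⁴) = 2.423 × 10⁻¹⁷ s.
47 × 2.423 × 10⁻¹⁷ s = 1.139 × 10⁻¹⁵ s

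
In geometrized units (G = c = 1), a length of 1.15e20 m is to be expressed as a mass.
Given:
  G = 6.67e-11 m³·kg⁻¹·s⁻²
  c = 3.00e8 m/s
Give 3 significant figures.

1.55e47 kg

Length → mass via c²/G.
1.15e20 m × (c²/G) = 1.55e47 kg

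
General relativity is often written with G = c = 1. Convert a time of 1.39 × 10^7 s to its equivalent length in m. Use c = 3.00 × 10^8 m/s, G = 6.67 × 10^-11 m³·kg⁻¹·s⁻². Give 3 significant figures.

4.17 × 10^15 m

Time → length via c.
1.39 × 10^7 s × (c) = 4.17 × 10^15 m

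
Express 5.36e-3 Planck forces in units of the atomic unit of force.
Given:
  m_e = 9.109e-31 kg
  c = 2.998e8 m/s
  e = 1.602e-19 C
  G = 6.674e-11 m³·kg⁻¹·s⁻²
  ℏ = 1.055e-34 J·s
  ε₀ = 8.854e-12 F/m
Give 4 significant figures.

Planck force: F_P = c⁴/G = 1.210e44 N
atomic unit of force: F_au = E_h/a₀ = m_e²e⁶/((4πε₀)³ℏ⁴) = 8.220e-8 N
5.36e-3 × 1.210e44 / 8.220e-8 = 7.893e48

7.893e48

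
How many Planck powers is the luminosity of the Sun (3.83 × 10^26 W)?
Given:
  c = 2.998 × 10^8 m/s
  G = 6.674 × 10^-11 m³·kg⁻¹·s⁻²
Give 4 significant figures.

1.055 × 10^-26

Planck power: P_P = c⁵/G = 3.629 × 10^52 W.
3.83 × 10^26 / 3.629 × 10^52 = 1.055 × 10^-26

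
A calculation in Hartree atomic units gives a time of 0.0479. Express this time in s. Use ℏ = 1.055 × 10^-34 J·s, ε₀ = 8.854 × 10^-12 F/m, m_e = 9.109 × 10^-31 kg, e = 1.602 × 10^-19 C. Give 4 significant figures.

1.161 × 10^-18 s

One atomic unit of time: τ_au = (4πε₀)²ℏ³/(m_e e⁴) = 2.423 × 10^-17 s.
0.0479 × 2.423 × 10^-17 s = 1.161 × 10^-18 s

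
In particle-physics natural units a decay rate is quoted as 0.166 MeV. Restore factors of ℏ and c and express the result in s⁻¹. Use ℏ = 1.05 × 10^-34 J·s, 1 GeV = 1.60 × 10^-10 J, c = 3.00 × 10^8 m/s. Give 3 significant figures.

A rate is [E]/ℏ; divide by ℏ.
1 GeV → 1/ℏ × (1 GeV in J) = 1.52 × 10^24 s⁻¹.
Convert the energy scale: 0.166 MeV = 1.66 × 10^-4 GeV.
Result: 1.66 × 10^-4 × 1.52 × 10^24 = 2.53 × 10^20 s⁻¹.

2.53 × 10^20 s⁻¹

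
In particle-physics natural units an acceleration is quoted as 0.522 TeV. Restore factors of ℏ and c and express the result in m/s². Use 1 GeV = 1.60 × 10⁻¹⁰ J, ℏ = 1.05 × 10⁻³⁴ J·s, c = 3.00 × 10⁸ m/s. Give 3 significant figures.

Acceleration is [L]/[T]² = c·[E]/ℏ.
1 GeV → c/ℏ × (1 GeV in J) = 4.57 × 10³² m/s².
Convert the energy scale: 0.522 TeV = 522 GeV.
Result: 522 × 4.57 × 10³² = 2.39 × 10³⁵ m/s².

2.39 × 10³⁵ m/s²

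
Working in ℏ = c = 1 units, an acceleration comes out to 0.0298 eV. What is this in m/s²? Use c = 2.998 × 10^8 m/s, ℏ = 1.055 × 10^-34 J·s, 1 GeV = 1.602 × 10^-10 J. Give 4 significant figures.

1.357 × 10^22 m/s²

Acceleration is [L]/[T]² = c·[E]/ℏ.
1 GeV → c/ℏ × (1 GeV in J) = 4.552 × 10^32 m/s².
Convert the energy scale: 0.0298 eV = 2.98 × 10^-11 GeV.
Result: 2.98 × 10^-11 × 4.552 × 10^32 = 1.357 × 10^22 m/s².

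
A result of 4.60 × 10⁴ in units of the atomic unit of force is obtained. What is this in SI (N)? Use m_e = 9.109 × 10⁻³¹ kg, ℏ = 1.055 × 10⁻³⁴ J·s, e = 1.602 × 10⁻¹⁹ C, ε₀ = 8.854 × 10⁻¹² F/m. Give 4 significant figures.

One atomic unit of force: F_au = E_h/a₀ = m_e²e⁶/((4πε₀)³ℏ⁴) = 8.220 × 10⁻⁸ N.
4.60 × 10⁴ × 8.220 × 10⁻⁸ N = 3.781 × 10⁻³ N

3.781 × 10⁻³ N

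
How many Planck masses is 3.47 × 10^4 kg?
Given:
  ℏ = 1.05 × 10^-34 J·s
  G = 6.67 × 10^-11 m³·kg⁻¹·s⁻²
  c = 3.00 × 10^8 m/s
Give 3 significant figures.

1.60 × 10^12

Planck mass: m_P = √(ℏc/G) = 2.17 × 10^-8 kg.
3.47 × 10^4 / 2.17 × 10^-8 = 1.60 × 10^12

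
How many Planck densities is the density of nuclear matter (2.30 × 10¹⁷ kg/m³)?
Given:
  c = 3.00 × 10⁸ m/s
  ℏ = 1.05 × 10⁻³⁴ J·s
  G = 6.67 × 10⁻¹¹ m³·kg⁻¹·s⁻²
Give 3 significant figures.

Planck density: ρ_P = c⁵/(ℏG²) = 5.20 × 10⁹⁶ kg/m³.
2.30 × 10¹⁷ / 5.20 × 10⁹⁶ = 4.42 × 10⁻⁸⁰

4.42 × 10⁻⁸⁰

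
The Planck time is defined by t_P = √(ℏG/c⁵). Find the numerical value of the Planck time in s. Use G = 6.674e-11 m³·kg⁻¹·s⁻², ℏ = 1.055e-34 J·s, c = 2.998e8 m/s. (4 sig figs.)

5.392e-44 s

t_P = √(ℏG/c⁵)
  = √(2.907e-87)
  = 5.392e-44 s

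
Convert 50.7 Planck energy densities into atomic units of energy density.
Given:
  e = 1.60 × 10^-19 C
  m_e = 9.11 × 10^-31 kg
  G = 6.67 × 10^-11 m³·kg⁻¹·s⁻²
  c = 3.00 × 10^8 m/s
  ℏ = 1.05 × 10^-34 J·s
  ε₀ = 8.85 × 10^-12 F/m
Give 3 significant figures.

7.88 × 10^101

Planck energy density: u_P = c⁷/(ℏG²) = 4.68 × 10^113 J/m³
atomic unit of energy density: u_au = E_h/a₀³ = m_e⁴e¹⁰/((4πε₀)⁵ℏ⁸) = 3.01 × 10^13 J/m³
50.7 × 4.68 × 10^113 / 3.01 × 10^13 = 7.88 × 10^101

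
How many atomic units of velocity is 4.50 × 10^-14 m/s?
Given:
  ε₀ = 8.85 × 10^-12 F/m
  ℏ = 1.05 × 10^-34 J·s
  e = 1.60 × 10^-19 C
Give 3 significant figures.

atomic unit of velocity: v_au = e²/(4πε₀ℏ) = 2.19 × 10^6 m/s.
4.50 × 10^-14 / 2.19 × 10^6 = 2.05 × 10^-20

2.05 × 10^-20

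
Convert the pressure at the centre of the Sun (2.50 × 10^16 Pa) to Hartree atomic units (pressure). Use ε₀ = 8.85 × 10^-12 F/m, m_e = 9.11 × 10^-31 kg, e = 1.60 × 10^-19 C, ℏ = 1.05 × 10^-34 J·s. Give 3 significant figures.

atomic unit of pressure: P_au = E_h/a₀³ = m_e⁴e¹⁰/((4πε₀)⁵ℏ⁸) = 3.01 × 10^13 Pa.
2.50 × 10^16 / 3.01 × 10^13 = 830

830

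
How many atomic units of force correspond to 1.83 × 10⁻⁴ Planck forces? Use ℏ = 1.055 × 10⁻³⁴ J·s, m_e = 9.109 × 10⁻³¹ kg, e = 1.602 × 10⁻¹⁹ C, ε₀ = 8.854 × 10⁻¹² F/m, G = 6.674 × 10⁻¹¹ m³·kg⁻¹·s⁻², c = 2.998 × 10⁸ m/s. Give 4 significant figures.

Planck force: F_P = c⁴/G = 1.210 × 10⁴⁴ N
atomic unit of force: F_au = E_h/a₀ = m_e²e⁶/((4πε₀)³ℏ⁴) = 8.220 × 10⁻⁸ N
1.83 × 10⁻⁴ × 1.210 × 10⁴⁴ / 8.220 × 10⁻⁸ = 2.695 × 10⁴⁷

2.695 × 10⁴⁷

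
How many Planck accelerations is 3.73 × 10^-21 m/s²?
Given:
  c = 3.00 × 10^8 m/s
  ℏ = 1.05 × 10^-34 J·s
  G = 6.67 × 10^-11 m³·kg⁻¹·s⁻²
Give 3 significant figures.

6.67 × 10^-73

Planck acceleration: a_P = √(c⁷/(ℏG)) = 5.59 × 10^51 m/s².
3.73 × 10^-21 / 5.59 × 10^51 = 6.67 × 10^-73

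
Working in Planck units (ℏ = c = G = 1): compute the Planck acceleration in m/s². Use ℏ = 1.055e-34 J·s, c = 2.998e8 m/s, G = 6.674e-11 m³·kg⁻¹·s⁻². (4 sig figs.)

5.560e51 m/s²

Dimensional analysis gives a_P = √(c⁷/(ℏG)).
  = √(3.092e103)
  = 5.560e51 m/s²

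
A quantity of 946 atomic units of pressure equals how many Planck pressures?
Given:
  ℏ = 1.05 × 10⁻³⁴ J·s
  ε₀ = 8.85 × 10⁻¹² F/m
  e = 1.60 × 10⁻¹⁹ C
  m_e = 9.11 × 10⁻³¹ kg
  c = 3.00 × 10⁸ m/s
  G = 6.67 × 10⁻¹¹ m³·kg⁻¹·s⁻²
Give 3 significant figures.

atomic unit of pressure: P_au = E_h/a₀³ = m_e⁴e¹⁰/((4πε₀)⁵ℏ⁸) = 3.01 × 10¹³ Pa
Planck pressure: p_P = c⁷/(ℏG²) = 4.68 × 10¹¹³ Pa
946 × 3.01 × 10¹³ / 4.68 × 10¹¹³ = 6.09 × 10⁻⁹⁸

6.09 × 10⁻⁹⁸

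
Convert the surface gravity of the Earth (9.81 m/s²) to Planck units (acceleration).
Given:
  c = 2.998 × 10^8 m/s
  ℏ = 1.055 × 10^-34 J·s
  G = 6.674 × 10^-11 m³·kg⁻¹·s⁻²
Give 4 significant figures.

1.764 × 10^-51

Planck acceleration: a_P = √(c⁷/(ℏG)) = 5.560 × 10^51 m/s².
9.81 / 5.560 × 10^51 = 1.764 × 10^-51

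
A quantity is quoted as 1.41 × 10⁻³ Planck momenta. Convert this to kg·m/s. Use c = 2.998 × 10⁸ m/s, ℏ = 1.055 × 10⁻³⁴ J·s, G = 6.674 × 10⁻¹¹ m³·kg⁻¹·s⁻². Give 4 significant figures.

9.202 × 10⁻³ kg·m/s

One Planck momentum: p_P = √(ℏc³/G) = 6.527 kg·m/s.
1.41 × 10⁻³ × 6.527 kg·m/s = 9.202 × 10⁻³ kg·m/s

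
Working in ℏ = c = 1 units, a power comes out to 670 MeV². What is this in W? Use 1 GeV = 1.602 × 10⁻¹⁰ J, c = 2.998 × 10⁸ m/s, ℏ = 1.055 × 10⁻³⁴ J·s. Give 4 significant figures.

1.630 × 10¹¹ W

Power is [E]/[T] = [E]²/ℏ.
1 GeV² → 1/ℏ × (1 GeV in J)² = 2.433 × 10¹⁴ W.
Convert the energy scale: 670 MeV² = 6.70 × 10⁻⁴ GeV².
Result: 6.70 × 10⁻⁴ × 2.433 × 10¹⁴ = 1.630 × 10¹¹ W.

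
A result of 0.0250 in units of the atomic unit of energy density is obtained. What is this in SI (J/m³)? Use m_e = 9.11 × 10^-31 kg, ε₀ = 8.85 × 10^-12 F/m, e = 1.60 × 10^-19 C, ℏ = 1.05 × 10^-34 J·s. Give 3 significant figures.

7.53 × 10^11 J/m³

One atomic unit of energy density: u_au = E_h/a₀³ = m_e⁴e¹⁰/((4πε₀)⁵ℏ⁸) = 3.01 × 10^13 J/m³.
0.0250 × 3.01 × 10^13 J/m³ = 7.53 × 10^11 J/m³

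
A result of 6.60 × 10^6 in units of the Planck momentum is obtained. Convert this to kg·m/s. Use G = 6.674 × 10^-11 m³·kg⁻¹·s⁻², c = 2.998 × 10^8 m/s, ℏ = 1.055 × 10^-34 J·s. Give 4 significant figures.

One Planck momentum: p_P = √(ℏc³/G) = 6.527 kg·m/s.
6.60 × 10^6 × 6.527 kg·m/s = 4.307 × 10^7 kg·m/s

4.307 × 10^7 kg·m/s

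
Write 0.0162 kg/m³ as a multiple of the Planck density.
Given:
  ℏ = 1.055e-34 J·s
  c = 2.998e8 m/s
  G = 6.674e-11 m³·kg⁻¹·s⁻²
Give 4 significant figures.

3.143e-99

Planck density: ρ_P = c⁵/(ℏG²) = 5.154e96 kg/m³.
0.0162 / 5.154e96 = 3.143e-99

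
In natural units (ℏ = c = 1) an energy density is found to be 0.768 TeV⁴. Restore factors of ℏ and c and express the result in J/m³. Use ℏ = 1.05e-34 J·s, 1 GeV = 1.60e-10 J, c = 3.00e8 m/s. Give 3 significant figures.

1.61e49 J/m³

[E]/[L]³ = [E]⁴/(ℏc)³; restore (ℏc)⁻³.
1 GeV⁴ → 1/(ℏc)³ × (1 GeV in J)⁴ = 2.10e37 J/m³.
Convert the energy scale: 0.768 TeV⁴ = 7.68e11 GeV⁴.
Result: 7.68e11 × 2.10e37 = 1.61e49 J/m³.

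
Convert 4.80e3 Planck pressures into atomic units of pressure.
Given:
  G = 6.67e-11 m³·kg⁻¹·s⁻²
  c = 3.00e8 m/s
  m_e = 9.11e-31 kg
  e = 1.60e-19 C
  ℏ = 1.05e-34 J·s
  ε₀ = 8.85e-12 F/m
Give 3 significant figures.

7.46e103

Planck pressure: p_P = c⁷/(ℏG²) = 4.68e113 Pa
atomic unit of pressure: P_au = E_h/a₀³ = m_e⁴e¹⁰/((4πε₀)⁵ℏ⁸) = 3.01e13 Pa
4.80e3 × 4.68e113 / 3.01e13 = 7.46e103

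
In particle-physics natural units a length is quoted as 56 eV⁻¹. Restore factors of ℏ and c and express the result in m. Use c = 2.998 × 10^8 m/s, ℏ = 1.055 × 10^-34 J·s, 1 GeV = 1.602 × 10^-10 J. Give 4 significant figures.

A length is [E]⁻¹ in ℏ=c=1; restore one factor of ℏc.
1 GeV⁻¹ → ℏc × (1 GeV in J)⁻¹ = 1.974 × 10^-16 m.
Convert the energy scale: 56 eV⁻¹ = 5.60 × 10^10 GeV⁻¹.
Result: 5.60 × 10^10 × 1.974 × 10^-16 = 1.106 × 10^-5 m.

1.106 × 10^-5 m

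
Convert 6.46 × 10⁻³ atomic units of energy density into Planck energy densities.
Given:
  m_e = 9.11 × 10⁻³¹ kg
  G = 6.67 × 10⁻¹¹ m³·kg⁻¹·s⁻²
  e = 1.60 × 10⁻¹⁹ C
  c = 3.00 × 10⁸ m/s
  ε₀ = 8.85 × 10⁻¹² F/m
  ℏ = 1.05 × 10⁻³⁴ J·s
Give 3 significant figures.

4.16 × 10⁻¹⁰³

atomic unit of energy density: u_au = E_h/a₀³ = m_e⁴e¹⁰/((4πε₀)⁵ℏ⁸) = 3.01 × 10¹³ J/m³
Planck energy density: u_P = c⁷/(ℏG²) = 4.68 × 10¹¹³ J/m³
6.46 × 10⁻³ × 3.01 × 10¹³ / 4.68 × 10¹¹³ = 4.16 × 10⁻¹⁰³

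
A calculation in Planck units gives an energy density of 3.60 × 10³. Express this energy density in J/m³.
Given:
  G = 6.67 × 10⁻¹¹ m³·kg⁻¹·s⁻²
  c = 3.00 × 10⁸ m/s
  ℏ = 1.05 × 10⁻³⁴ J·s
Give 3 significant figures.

1.69 × 10¹¹⁷ J/m³

One Planck energy density: u_P = c⁷/(ℏG²) = 4.68 × 10¹¹³ J/m³.
3.60 × 10³ × 4.68 × 10¹¹³ J/m³ = 1.69 × 10¹¹⁷ J/m³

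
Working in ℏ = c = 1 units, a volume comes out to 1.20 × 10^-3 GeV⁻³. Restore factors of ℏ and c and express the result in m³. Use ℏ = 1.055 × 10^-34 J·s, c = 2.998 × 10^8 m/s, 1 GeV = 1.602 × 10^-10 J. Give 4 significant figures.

9.235 × 10^-51 m³

Volume is [L]³ = [E]⁻³·(ℏc)³.
1 GeV⁻³ → (ℏc)³ × (1 GeV in J)⁻³ = 7.696 × 10^-48 m³.
Result: 1.20 × 10^-3 × 7.696 × 10^-48 = 9.235 × 10^-51 m³.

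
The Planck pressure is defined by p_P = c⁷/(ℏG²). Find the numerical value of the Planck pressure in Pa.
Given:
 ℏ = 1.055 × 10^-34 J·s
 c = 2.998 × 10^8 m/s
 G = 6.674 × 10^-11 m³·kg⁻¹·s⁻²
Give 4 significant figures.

4.632 × 10^113 Pa

p_P = c⁷/(ℏG²)
  = 2.177 × 10^59 / 4.699 × 10^-55
  = 4.632 × 10^113 Pa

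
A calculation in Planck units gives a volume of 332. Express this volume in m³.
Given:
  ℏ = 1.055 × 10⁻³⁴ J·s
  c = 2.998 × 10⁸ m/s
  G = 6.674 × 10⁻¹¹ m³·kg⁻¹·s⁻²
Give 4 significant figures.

One Planck volume: V_P = (ℏG/c³)^(3/2) = 4.224 × 10⁻¹⁰⁵ m³.
332 × 4.224 × 10⁻¹⁰⁵ m³ = 1.402 × 10⁻¹⁰² m³

1.402 × 10⁻¹⁰² m³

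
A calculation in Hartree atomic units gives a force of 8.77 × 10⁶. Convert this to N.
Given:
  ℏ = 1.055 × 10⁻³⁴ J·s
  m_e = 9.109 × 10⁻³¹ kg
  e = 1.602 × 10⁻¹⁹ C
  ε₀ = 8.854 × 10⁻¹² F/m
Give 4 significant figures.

0.7209 N

One atomic unit of force: F_au = E_h/a₀ = m_e²e⁶/((4πε₀)³ℏ⁴) = 8.220 × 10⁻⁸ N.
8.77 × 10⁶ × 8.220 × 10⁻⁸ N = 0.7209 N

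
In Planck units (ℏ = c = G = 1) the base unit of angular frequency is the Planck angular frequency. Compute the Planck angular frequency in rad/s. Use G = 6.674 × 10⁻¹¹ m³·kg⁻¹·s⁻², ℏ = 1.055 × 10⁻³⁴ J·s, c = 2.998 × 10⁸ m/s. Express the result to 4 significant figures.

1.855 × 10⁴³ rad/s

ω_P = √(c⁵/(ℏG))
  = √(3.440 × 10⁸⁶)
  = 1.855 × 10⁴³ rad/s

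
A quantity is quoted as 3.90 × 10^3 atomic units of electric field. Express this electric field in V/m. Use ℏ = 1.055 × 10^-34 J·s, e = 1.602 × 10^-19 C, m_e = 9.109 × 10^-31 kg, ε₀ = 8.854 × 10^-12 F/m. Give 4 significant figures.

2.001 × 10^15 V/m

One atomic unit of electric field: E_au = E_h/(e a₀) = m_e²e⁵/((4πε₀)³ℏ⁴) = 5.131 × 10^11 V/m.
3.90 × 10^3 × 5.131 × 10^11 V/m = 2.001 × 10^15 V/m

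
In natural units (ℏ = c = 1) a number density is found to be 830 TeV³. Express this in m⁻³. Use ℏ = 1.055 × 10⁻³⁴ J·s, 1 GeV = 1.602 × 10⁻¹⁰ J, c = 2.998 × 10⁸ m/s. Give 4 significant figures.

1.078 × 10⁵⁹ m⁻³

Number density is [L]⁻³ = [E]³/(ℏc)³.
1 GeV³ → 1/(ℏc)³ × (1 GeV in J)³ = 1.299 × 10⁴⁷ m⁻³.
Convert the energy scale: 830 TeV³ = 8.30 × 10¹¹ GeV³.
Result: 8.30 × 10¹¹ × 1.299 × 10⁴⁷ = 1.078 × 10⁵⁹ m⁻³.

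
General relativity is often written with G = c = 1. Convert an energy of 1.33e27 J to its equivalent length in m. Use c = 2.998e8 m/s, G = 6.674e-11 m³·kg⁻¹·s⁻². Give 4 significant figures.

1.099e-17 m

Energy → length via G/c⁴.
1.33e27 J × (G/c⁴) = 1.099e-17 m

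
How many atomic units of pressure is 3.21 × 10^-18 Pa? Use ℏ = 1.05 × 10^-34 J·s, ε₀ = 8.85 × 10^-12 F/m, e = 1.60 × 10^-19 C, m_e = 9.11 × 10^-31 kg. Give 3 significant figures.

atomic unit of pressure: P_au = E_h/a₀³ = m_e⁴e¹⁰/((4πε₀)⁵ℏ⁸) = 3.01 × 10^13 Pa.
3.21 × 10^-18 / 3.01 × 10^13 = 1.07 × 10^-31

1.07 × 10^-31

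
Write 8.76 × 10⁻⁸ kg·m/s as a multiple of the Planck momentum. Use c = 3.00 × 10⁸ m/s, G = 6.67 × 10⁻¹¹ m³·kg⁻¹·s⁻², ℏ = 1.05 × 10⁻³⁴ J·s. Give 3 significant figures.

Planck momentum: p_P = √(ℏc³/G) = 6.52 kg·m/s.
8.76 × 10⁻⁸ / 6.52 = 1.34 × 10⁻⁸

1.34 × 10⁻⁸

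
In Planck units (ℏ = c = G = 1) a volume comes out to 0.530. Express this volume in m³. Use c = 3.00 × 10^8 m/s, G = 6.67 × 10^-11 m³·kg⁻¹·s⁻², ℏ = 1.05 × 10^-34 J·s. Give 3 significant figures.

2.21 × 10^-105 m³

One Planck volume: V_P = (ℏG/c³)^(3/2) = 4.18 × 10^-105 m³.
0.530 × 4.18 × 10^-105 m³ = 2.21 × 10^-105 m³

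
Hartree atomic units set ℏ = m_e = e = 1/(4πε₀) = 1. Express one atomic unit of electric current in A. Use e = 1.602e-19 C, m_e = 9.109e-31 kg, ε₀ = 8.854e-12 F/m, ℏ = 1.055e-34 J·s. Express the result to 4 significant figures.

6.612e-3 A

From ℏ = m_e = e = 1/(4πε₀) = 1 the current scale is I_au = e E_h/ℏ = m_e e⁵/((4πε₀)²ℏ³).
E_h = 4.354e-18 J
e·E_h/ℏ = 6.612e-3 A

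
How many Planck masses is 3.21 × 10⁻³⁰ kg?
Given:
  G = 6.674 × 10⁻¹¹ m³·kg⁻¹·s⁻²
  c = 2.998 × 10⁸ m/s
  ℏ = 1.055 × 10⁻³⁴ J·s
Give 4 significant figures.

1.475 × 10⁻²²

Planck mass: m_P = √(ℏc/G) = 2.177 × 10⁻⁸ kg.
3.21 × 10⁻³⁰ / 2.177 × 10⁻⁸ = 1.475 × 10⁻²²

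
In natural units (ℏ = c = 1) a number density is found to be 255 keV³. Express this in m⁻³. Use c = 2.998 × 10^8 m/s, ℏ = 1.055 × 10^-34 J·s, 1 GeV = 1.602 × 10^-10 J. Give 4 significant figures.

3.313 × 10^31 m⁻³

Number density is [L]⁻³ = [E]³/(ℏc)³.
1 GeV³ → 1/(ℏc)³ × (1 GeV in J)³ = 1.299 × 10^47 m⁻³.
Convert the energy scale: 255 keV³ = 2.55 × 10^-16 GeV³.
Result: 2.55 × 10^-16 × 1.299 × 10^47 = 3.313 × 10^31 m⁻³.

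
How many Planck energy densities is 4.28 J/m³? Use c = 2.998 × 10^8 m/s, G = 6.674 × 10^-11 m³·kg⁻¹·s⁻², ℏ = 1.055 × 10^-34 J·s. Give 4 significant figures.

9.239 × 10^-114

Planck energy density: u_P = c⁷/(ℏG²) = 4.632 × 10^113 J/m³.
4.28 / 4.632 × 10^113 = 9.239 × 10^-114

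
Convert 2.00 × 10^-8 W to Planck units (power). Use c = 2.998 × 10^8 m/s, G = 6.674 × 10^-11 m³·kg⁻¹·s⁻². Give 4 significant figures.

5.511 × 10^-61

Planck power: P_P = c⁵/G = 3.629 × 10^52 W.
2.00 × 10^-8 / 3.629 × 10^52 = 5.511 × 10^-61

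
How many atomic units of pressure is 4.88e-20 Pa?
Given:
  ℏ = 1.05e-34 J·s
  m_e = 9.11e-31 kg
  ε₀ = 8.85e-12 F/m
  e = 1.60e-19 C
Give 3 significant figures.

1.62e-33

atomic unit of pressure: P_au = E_h/a₀³ = m_e⁴e¹⁰/((4πε₀)⁵ℏ⁸) = 3.01e13 Pa.
4.88e-20 / 3.01e13 = 1.62e-33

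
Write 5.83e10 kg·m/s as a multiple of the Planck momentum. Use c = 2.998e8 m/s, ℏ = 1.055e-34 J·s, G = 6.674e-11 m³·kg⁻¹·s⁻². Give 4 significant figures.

8.933e9

Planck momentum: p_P = √(ℏc³/G) = 6.527 kg·m/s.
5.83e10 / 6.527 = 8.933e9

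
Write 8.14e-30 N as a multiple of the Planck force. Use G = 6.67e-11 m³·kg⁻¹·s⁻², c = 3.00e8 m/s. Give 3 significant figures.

Planck force: F_P = c⁴/G = 1.21e44 N.
8.14e-30 / 1.21e44 = 6.70e-74

6.70e-74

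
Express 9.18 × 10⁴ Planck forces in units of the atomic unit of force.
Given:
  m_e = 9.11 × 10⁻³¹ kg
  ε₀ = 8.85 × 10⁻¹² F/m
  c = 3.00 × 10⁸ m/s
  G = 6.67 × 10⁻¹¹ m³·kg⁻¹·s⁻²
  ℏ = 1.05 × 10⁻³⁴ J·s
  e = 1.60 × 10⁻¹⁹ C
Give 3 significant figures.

Planck force: F_P = c⁴/G = 1.21 × 10⁴⁴ N
atomic unit of force: F_au = E_h/a₀ = m_e²e⁶/((4πε₀)³ℏ⁴) = 8.33 × 10⁻⁸ N
9.18 × 10⁴ × 1.21 × 10⁴⁴ / 8.33 × 10⁻⁸ = 1.34 × 10⁵⁶

1.34 × 10⁵⁶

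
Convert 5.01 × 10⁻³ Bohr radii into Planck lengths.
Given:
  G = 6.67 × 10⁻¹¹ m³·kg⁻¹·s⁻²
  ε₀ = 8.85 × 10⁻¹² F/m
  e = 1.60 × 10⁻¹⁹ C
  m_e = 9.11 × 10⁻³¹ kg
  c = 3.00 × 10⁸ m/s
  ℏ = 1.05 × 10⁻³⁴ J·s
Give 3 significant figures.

1.64 × 10²²

Bohr radius: a₀ = 4πε₀ℏ²/(m_e e²) = 5.26 × 10⁻¹¹ m
Planck length: ℓ_P = √(ℏG/c³) = 1.61 × 10⁻³⁵ m
5.01 × 10⁻³ × 5.26 × 10⁻¹¹ / 1.61 × 10⁻³⁵ = 1.64 × 10²²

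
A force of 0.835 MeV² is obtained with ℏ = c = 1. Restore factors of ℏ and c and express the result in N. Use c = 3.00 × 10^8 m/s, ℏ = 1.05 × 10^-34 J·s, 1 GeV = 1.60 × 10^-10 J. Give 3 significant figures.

Force is [E]/[L] = [E]²/(ℏc); restore (ℏc)⁻¹.
1 GeV² → 1/(ℏc) × (1 GeV in J)² = 8.13 × 10^5 N.
Convert the energy scale: 0.835 MeV² = 8.35 × 10^-7 GeV².
Result: 8.35 × 10^-7 × 8.13 × 10^5 = 0.679 N.

0.679 N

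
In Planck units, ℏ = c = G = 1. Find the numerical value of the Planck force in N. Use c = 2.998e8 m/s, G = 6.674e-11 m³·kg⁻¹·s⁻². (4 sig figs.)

The unique combination of the constants set to 1 with dimensions of force is F_P = c⁴/G.
  = 8.078e33 / 6.674e-11
  = 1.210e44 N

1.210e44 N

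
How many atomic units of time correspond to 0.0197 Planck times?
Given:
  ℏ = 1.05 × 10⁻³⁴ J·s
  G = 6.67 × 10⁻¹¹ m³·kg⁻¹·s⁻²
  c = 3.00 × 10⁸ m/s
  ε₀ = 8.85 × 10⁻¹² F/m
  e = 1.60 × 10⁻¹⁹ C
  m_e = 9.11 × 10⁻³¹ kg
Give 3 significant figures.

Planck time: t_P = √(ℏG/c⁵) = 5.37 × 10⁻⁴⁴ s
atomic unit of time: τ_au = (4πε₀)²ℏ³/(m_e e⁴) = 2.40 × 10⁻¹⁷ s
0.0197 × 5.37 × 10⁻⁴⁴ / 2.40 × 10⁻¹⁷ = 4.41 × 10⁻²⁹

4.41 × 10⁻²⁹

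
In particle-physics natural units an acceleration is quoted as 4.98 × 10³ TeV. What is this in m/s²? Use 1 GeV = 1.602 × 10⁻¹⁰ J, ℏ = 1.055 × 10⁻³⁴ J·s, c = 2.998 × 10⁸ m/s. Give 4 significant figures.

Acceleration is [L]/[T]² = c·[E]/ℏ.
1 GeV → c/ℏ × (1 GeV in J) = 4.552 × 10³² m/s².
Convert the energy scale: 4.98 × 10³ TeV = 4.98 × 10⁶ GeV.
Result: 4.98 × 10⁶ × 4.552 × 10³² = 2.267 × 10³⁹ m/s².

2.267 × 10³⁹ m/s²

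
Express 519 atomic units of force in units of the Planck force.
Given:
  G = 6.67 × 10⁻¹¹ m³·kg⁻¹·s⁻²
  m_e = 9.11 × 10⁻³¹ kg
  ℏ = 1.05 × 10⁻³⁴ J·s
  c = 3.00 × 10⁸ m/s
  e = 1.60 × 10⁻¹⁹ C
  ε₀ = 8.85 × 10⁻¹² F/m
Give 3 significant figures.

atomic unit of force: F_au = E_h/a₀ = m_e²e⁶/((4πε₀)³ℏ⁴) = 8.33 × 10⁻⁸ N
Planck force: F_P = c⁴/G = 1.21 × 10⁴⁴ N
519 × 8.33 × 10⁻⁸ / 1.21 × 10⁴⁴ = 3.56 × 10⁻⁴⁹

3.56 × 10⁻⁴⁹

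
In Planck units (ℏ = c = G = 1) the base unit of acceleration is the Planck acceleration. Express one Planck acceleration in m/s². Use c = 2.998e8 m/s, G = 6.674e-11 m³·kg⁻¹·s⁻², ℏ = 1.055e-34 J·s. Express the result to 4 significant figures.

a_P = √(c⁷/(ℏG))
  = √(3.092e103)
  = 5.560e51 m/s²

5.560e51 m/s²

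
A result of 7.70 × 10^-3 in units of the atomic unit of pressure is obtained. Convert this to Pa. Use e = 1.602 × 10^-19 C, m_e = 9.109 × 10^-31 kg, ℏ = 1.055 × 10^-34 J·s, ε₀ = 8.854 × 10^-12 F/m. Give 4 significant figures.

One atomic unit of pressure: P_au = E_h/a₀³ = m_e⁴e¹⁰/((4πε₀)⁵ℏ⁸) = 2.929 × 10^13 Pa.
7.70 × 10^-3 × 2.929 × 10^13 Pa = 2.255 × 10^11 Pa

2.255 × 10^11 Pa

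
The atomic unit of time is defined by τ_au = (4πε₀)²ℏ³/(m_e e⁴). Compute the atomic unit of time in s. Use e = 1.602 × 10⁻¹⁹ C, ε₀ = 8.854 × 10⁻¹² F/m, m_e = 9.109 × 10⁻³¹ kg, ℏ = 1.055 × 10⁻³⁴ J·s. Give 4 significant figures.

2.423 × 10⁻¹⁷ s

τ_au = (4πε₀)²ℏ³/(m_e e⁴)
E_h = 4.354 × 10⁻¹⁸ J
ℏ/E_h = 2.423 × 10⁻¹⁷ s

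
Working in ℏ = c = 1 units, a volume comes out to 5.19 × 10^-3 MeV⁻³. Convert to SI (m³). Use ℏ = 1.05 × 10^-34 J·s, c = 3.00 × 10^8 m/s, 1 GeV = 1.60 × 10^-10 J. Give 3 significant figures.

Volume is [L]³ = [E]⁻³·(ℏc)³.
1 GeV⁻³ → (ℏc)³ × (1 GeV in J)⁻³ = 7.63 × 10^-48 m³.
Convert the energy scale: 5.19 × 10^-3 MeV⁻³ = 5.19 × 10^6 GeV⁻³.
Result: 5.19 × 10^6 × 7.63 × 10^-48 = 3.96 × 10^-41 m³.

3.96 × 10^-41 m³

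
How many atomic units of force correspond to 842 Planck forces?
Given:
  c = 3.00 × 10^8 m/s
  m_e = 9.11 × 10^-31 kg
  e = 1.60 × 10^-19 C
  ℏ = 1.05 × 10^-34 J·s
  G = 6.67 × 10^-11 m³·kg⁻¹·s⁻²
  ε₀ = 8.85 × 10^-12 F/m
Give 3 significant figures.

1.23 × 10^54

Planck force: F_P = c⁴/G = 1.21 × 10^44 N
atomic unit of force: F_au = E_h/a₀ = m_e²e⁶/((4πε₀)³ℏ⁴) = 8.33 × 10^-8 N
842 × 1.21 × 10^44 / 8.33 × 10^-8 = 1.23 × 10^54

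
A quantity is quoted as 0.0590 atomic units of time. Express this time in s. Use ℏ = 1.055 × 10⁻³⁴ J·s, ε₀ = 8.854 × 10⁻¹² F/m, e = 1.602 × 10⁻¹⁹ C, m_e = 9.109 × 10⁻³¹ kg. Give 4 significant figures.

One atomic unit of time: τ_au = (4πε₀)²ℏ³/(m_e e⁴) = 2.423 × 10⁻¹⁷ s.
0.0590 × 2.423 × 10⁻¹⁷ s = 1.430 × 10⁻¹⁸ s

1.430 × 10⁻¹⁸ s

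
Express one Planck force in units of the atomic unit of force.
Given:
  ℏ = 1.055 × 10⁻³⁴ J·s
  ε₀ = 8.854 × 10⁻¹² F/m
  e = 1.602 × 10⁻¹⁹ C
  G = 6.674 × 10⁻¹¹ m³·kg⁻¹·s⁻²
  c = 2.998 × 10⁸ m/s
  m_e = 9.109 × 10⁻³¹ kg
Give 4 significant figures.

1.473 × 10⁵¹

Planck force: F_P = c⁴/G = 1.210 × 10⁴⁴ N
atomic unit of force: F_au = E_h/a₀ = m_e²e⁶/((4πε₀)³ℏ⁴) = 8.220 × 10⁻⁸ N
ratio = 1.210 × 10⁴⁴ / 8.220 × 10⁻⁸ = 1.473 × 10⁵¹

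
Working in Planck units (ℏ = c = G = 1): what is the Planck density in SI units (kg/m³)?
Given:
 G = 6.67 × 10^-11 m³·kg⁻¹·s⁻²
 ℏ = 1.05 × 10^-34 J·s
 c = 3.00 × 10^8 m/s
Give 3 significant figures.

5.20 × 10^96 kg/m³

The unique combination of the constants set to 1 with dimensions of density is ρ_P = c⁵/(ℏG²).
  = 2.43 × 10^42 / 4.67 × 10^-55
  = 5.20 × 10^96 kg/m³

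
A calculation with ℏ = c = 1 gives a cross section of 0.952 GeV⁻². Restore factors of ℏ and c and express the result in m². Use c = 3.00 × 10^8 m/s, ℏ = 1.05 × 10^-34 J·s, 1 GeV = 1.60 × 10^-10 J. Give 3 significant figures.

Area is [L]² = [E]⁻²·(ℏc)²; restore (ℏc)².
1 GeV⁻² → (ℏc)² × (1 GeV in J)⁻² = 3.88 × 10^-32 m².
Result: 0.952 × 3.88 × 10^-32 = 3.69 × 10^-32 m².

3.69 × 10^-32 m²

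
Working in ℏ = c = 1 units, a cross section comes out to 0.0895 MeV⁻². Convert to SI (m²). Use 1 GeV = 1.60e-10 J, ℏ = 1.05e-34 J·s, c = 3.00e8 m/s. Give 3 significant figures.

3.47e-27 m²

Area is [L]² = [E]⁻²·(ℏc)²; restore (ℏc)².
1 GeV⁻² → (ℏc)² × (1 GeV in J)⁻² = 3.88e-32 m².
Convert the energy scale: 0.0895 MeV⁻² = 8.95e4 GeV⁻².
Result: 8.95e4 × 3.88e-32 = 3.47e-27 m².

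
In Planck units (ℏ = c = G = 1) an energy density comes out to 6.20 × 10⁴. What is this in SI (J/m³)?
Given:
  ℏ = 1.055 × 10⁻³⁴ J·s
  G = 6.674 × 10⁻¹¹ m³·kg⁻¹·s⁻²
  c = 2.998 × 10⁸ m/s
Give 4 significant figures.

One Planck energy density: u_P = c⁷/(ℏG²) = 4.632 × 10¹¹³ J/m³.
6.20 × 10⁴ × 4.632 × 10¹¹³ J/m³ = 2.872 × 10¹¹⁸ J/m³

2.872 × 10¹¹⁸ J/m³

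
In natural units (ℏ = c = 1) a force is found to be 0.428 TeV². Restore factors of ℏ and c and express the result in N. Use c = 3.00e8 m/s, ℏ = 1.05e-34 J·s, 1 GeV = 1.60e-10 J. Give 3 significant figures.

Force is [E]/[L] = [E]²/(ℏc); restore (ℏc)⁻¹.
1 GeV² → 1/(ℏc) × (1 GeV in J)² = 8.13e5 N.
Convert the energy scale: 0.428 TeV² = 4.28e5 GeV².
Result: 4.28e5 × 8.13e5 = 3.48e11 N.

3.48e11 N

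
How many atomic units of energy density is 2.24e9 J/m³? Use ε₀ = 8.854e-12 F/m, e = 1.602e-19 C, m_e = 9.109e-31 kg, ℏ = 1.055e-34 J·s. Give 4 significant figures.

7.647e-5

atomic unit of energy density: u_au = E_h/a₀³ = m_e⁴e¹⁰/((4πε₀)⁵ℏ⁸) = 2.929e13 J/m³.
2.24e9 / 2.929e13 = 7.647e-5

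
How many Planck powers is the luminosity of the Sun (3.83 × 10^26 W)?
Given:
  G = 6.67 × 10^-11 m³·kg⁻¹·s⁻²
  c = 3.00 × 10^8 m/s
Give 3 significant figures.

1.05 × 10^-26

Planck power: P_P = c⁵/G = 3.64 × 10^52 W.
3.83 × 10^26 / 3.64 × 10^52 = 1.05 × 10^-26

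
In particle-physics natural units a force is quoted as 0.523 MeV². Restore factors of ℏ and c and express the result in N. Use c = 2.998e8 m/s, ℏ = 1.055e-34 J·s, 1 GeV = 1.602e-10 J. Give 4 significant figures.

0.4244 N

Force is [E]/[L] = [E]²/(ℏc); restore (ℏc)⁻¹.
1 GeV² → 1/(ℏc) × (1 GeV in J)² = 8.114e5 N.
Convert the energy scale: 0.523 MeV² = 5.23e-7 GeV².
Result: 5.23e-7 × 8.114e5 = 0.4244 N.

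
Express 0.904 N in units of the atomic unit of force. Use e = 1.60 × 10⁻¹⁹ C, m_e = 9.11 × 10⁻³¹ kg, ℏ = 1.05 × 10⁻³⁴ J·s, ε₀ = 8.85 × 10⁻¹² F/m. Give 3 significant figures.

1.09 × 10⁷

atomic unit of force: F_au = E_h/a₀ = m_e²e⁶/((4πε₀)³ℏ⁴) = 8.33 × 10⁻⁸ N.
0.904 / 8.33 × 10⁻⁸ = 1.09 × 10⁷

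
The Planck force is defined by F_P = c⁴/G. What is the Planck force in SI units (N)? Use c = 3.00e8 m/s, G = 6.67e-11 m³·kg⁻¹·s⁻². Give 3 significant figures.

F_P = c⁴/G
  = 8.10e33 / 6.67e-11
  = 1.21e44 N

1.21e44 N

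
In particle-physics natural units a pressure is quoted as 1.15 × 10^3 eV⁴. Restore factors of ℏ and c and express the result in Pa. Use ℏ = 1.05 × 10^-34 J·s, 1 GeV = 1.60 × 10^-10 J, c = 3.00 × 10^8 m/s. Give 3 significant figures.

Pressure is [E]/[L]³ = [E]⁴/(ℏc)³.
1 GeV⁴ → 1/(ℏc)³ × (1 GeV in J)⁴ = 2.10 × 10^37 Pa.
Convert the energy scale: 1.15 × 10^3 eV⁴ = 1.15 × 10^-33 GeV⁴.
Result: 1.15 × 10^-33 × 2.10 × 10^37 = 2.41 × 10^4 Pa.

2.41 × 10^4 Pa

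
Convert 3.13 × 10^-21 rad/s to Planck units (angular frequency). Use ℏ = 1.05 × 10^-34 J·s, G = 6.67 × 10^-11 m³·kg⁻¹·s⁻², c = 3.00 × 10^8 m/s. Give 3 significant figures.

1.68 × 10^-64

Planck angular frequency: ω_P = √(c⁵/(ℏG)) = 1.86 × 10^43 rad/s.
3.13 × 10^-21 / 1.86 × 10^43 = 1.68 × 10^-64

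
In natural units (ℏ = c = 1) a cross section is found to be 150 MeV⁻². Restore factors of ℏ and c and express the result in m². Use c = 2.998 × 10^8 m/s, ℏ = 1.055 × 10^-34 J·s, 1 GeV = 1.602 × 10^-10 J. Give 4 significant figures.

Area is [L]² = [E]⁻²·(ℏc)²; restore (ℏc)².
1 GeV⁻² → (ℏc)² × (1 GeV in J)⁻² = 3.898 × 10^-32 m².
Convert the energy scale: 150 MeV⁻² = 1.50 × 10^8 GeV⁻².
Result: 1.50 × 10^8 × 3.898 × 10^-32 = 5.847 × 10^-24 m².

5.847 × 10^-24 m²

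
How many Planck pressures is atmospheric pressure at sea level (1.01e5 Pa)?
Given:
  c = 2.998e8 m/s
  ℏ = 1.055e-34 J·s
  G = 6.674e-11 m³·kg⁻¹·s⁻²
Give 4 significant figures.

Planck pressure: p_P = c⁷/(ℏG²) = 4.632e113 Pa.
1.01e5 / 4.632e113 = 2.180e-109

2.180e-109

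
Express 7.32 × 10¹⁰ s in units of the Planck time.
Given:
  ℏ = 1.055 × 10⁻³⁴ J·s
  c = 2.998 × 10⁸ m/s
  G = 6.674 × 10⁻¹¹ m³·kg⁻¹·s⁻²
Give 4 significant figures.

Planck time: t_P = √(ℏG/c⁵) = 5.392 × 10⁻⁴⁴ s.
7.32 × 10¹⁰ / 5.392 × 10⁻⁴⁴ = 1.358 × 10⁵⁴

1.358 × 10⁵⁴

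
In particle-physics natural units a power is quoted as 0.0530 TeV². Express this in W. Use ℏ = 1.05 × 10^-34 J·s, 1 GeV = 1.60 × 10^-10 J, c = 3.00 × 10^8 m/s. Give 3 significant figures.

Power is [E]/[T] = [E]²/ℏ.
1 GeV² → 1/ℏ × (1 GeV in J)² = 2.44 × 10^14 W.
Convert the energy scale: 0.0530 TeV² = 5.30 × 10^4 GeV².
Result: 5.30 × 10^4 × 2.44 × 10^14 = 1.29 × 10^19 W.

1.29 × 10^19 W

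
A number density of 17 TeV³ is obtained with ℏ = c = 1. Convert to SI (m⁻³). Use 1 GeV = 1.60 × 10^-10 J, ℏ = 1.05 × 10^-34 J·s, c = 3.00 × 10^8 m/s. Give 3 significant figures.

Number density is [L]⁻³ = [E]³/(ℏc)³.
1 GeV³ → 1/(ℏc)³ × (1 GeV in J)³ = 1.31 × 10^47 m⁻³.
Convert the energy scale: 17 TeV³ = 1.70 × 10^10 GeV³.
Result: 1.70 × 10^10 × 1.31 × 10^47 = 2.23 × 10^57 m⁻³.

2.23 × 10^57 m⁻³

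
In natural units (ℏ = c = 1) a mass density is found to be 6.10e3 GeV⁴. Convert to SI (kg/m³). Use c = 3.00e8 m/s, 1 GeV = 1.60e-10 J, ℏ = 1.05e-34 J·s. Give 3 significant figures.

Mass density is [E]/(c²[L]³) = [E]⁴/(ℏ³c⁵).
1 GeV⁴ → 1/(ℏ³c⁵) × (1 GeV in J)⁴ = 2.33e20 kg/m³.
Result: 6.10e3 × 2.33e20 = 1.42e24 kg/m³.

1.42e24 kg/m³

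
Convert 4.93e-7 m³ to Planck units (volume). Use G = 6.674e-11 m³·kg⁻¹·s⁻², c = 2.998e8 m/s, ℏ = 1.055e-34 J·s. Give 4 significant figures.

Planck volume: V_P = (ℏG/c³)^(3/2) = 4.224e-105 m³.
4.93e-7 / 4.224e-105 = 1.167e98

1.167e98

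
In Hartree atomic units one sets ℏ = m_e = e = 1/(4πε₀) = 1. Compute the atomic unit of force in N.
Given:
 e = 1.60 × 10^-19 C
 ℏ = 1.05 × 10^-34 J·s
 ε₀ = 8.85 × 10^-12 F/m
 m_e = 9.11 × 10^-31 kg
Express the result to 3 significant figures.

F_au = E_h/a₀ = m_e²e⁶/((4πε₀)³ℏ⁴)
E_h = 4.38 × 10^-18 J
a₀ = 5.26 × 10^-11 m
E_h/a₀ = 8.33 × 10^-8 N

8.33 × 10^-8 N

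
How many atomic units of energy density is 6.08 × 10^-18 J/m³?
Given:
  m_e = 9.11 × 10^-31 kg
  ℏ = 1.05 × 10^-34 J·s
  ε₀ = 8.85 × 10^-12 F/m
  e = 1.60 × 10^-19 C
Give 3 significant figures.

atomic unit of energy density: u_au = E_h/a₀³ = m_e⁴e¹⁰/((4πε₀)⁵ℏ⁸) = 3.01 × 10^13 J/m³.
6.08 × 10^-18 / 3.01 × 10^13 = 2.02 × 10^-31

2.02 × 10^-31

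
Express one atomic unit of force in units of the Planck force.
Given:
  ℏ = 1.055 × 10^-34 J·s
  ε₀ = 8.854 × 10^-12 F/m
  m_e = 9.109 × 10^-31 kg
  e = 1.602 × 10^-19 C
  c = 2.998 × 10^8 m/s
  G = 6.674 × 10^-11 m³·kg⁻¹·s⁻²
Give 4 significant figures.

6.791 × 10^-52

atomic unit of force: F_au = E_h/a₀ = m_e²e⁶/((4πε₀)³ℏ⁴) = 8.220 × 10^-8 N
Planck force: F_P = c⁴/G = 1.210 × 10^44 N
ratio = 8.220 × 10^-8 / 1.210 × 10^44 = 6.791 × 10^-52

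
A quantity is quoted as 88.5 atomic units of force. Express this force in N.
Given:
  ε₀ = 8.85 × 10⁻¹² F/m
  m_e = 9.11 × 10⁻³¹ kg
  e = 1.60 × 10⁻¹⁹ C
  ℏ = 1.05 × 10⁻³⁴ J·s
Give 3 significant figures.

One atomic unit of force: F_au = E_h/a₀ = m_e²e⁶/((4πε₀)³ℏ⁴) = 8.33 × 10⁻⁸ N.
88.5 × 8.33 × 10⁻⁸ N = 7.37 × 10⁻⁶ N

7.37 × 10⁻⁶ N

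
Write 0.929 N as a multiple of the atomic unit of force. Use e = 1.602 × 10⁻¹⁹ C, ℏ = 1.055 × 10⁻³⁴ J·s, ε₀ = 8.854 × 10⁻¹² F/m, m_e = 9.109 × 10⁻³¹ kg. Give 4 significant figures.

1.130 × 10⁷

atomic unit of force: F_au = E_h/a₀ = m_e²e⁶/((4πε₀)³ℏ⁴) = 8.220 × 10⁻⁸ N.
0.929 / 8.220 × 10⁻⁸ = 1.130 × 10⁷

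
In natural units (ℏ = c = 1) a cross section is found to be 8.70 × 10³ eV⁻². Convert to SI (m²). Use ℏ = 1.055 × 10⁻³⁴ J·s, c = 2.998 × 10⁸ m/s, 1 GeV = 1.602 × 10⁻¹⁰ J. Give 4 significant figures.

Area is [L]² = [E]⁻²·(ℏc)²; restore (ℏc)².
1 GeV⁻² → (ℏc)² × (1 GeV in J)⁻² = 3.898 × 10⁻³² m².
Convert the energy scale: 8.70 × 10³ eV⁻² = 8.70 × 10²¹ GeV⁻².
Result: 8.70 × 10²¹ × 3.898 × 10⁻³² = 3.391 × 10⁻¹⁰ m².

3.391 × 10⁻¹⁰ m²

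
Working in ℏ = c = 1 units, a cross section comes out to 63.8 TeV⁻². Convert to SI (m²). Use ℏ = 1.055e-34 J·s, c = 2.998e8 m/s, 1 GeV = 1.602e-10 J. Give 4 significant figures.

Area is [L]² = [E]⁻²·(ℏc)²; restore (ℏc)².
1 GeV⁻² → (ℏc)² × (1 GeV in J)⁻² = 3.898e-32 m².
Convert the energy scale: 63.8 TeV⁻² = 6.38e-5 GeV⁻².
Result: 6.38e-5 × 3.898e-32 = 2.487e-36 m².

2.487e-36 m²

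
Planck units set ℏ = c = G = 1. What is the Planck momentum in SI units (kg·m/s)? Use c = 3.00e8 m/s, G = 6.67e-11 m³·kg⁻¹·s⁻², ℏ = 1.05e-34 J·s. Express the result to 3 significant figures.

The unique combination of the constants set to 1 with dimensions of momentum is p_P = √(ℏc³/G).
  = √(42.5)
  = 6.52 kg·m/s

6.52 kg·m/s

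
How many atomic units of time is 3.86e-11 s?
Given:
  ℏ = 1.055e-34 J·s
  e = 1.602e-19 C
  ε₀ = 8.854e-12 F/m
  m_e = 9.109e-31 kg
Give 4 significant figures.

atomic unit of time: τ_au = (4πε₀)²ℏ³/(m_e e⁴) = 2.423e-17 s.
3.86e-11 / 2.423e-17 = 1.593e6

1.593e6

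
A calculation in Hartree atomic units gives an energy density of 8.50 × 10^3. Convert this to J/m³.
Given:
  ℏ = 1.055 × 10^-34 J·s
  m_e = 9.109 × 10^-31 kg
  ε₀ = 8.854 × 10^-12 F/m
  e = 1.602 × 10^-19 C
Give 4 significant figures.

One atomic unit of energy density: u_au = E_h/a₀³ = m_e⁴e¹⁰/((4πε₀)⁵ℏ⁸) = 2.929 × 10^13 J/m³.
8.50 × 10^3 × 2.929 × 10^13 J/m³ = 2.490 × 10^17 J/m³

2.490 × 10^17 J/m³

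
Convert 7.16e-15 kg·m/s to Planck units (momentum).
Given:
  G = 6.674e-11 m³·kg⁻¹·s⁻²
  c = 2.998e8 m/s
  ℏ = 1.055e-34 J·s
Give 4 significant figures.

1.097e-15

Planck momentum: p_P = √(ℏc³/G) = 6.527 kg·m/s.
7.16e-15 / 6.527 = 1.097e-15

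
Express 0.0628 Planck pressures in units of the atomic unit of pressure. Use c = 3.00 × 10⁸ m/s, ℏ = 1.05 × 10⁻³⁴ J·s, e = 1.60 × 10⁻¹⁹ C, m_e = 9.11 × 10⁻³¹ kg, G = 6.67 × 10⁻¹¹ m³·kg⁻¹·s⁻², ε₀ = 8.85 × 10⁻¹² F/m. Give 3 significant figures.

9.76 × 10⁹⁸

Planck pressure: p_P = c⁷/(ℏG²) = 4.68 × 10¹¹³ Pa
atomic unit of pressure: P_au = E_h/a₀³ = m_e⁴e¹⁰/((4πε₀)⁵ℏ⁸) = 3.01 × 10¹³ Pa
0.0628 × 4.68 × 10¹¹³ / 3.01 × 10¹³ = 9.76 × 10⁹⁸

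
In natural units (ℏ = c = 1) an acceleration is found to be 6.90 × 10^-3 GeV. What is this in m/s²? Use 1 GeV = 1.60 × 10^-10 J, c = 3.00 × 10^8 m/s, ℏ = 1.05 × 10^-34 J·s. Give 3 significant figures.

Acceleration is [L]/[T]² = c·[E]/ℏ.
1 GeV → c/ℏ × (1 GeV in J) = 4.57 × 10^32 m/s².
Result: 6.90 × 10^-3 × 4.57 × 10^32 = 3.15 × 10^30 m/s².

3.15 × 10^30 m/s²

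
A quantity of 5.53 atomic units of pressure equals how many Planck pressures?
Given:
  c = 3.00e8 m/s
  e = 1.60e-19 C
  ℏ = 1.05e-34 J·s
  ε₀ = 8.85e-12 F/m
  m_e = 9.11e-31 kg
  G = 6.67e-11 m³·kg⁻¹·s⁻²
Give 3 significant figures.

atomic unit of pressure: P_au = E_h/a₀³ = m_e⁴e¹⁰/((4πε₀)⁵ℏ⁸) = 3.01e13 Pa
Planck pressure: p_P = c⁷/(ℏG²) = 4.68e113 Pa
5.53 × 3.01e13 / 4.68e113 = 3.56e-100

3.56e-100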